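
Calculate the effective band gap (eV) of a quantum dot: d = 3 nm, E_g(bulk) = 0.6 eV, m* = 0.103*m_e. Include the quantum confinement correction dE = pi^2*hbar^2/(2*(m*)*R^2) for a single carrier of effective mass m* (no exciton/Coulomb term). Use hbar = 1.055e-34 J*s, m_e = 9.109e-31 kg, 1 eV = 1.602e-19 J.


Radius R = 3/2 nm = 1.5e-09 m
Confinement energy dE = pi^2 * hbar^2 / (2 * m_eff * m_e * R^2)
dE = pi^2 * (1.055e-34)^2 / (2 * 0.103 * 9.109e-31 * (1.5e-09)^2) J, divided by 1.602e-19 J/eV
dE = 1.6241 eV
Total band gap = E_g(bulk) + dE = 0.6 + 1.6241 = 2.2241 eV

2.2241


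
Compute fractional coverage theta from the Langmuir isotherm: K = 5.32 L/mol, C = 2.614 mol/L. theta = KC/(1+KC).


Langmuir isotherm: theta = K*C / (1 + K*C)
K*C = 5.32 * 2.614 = 13.90648
theta = 13.90648 / (1 + 13.90648) = 13.90648 / 14.90648
theta = 0.9329

0.9329


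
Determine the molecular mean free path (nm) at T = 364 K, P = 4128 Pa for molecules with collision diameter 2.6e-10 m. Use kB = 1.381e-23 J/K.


Mean free path: lambda = kB*T / (sqrt(2) * pi * d^2 * P)
lambda = 1.381e-23 * 364 / (sqrt(2) * pi * (2.6e-10)^2 * 4128)
lambda = 4.05456e-06 m
lambda = 4054.56 nm

4054.56


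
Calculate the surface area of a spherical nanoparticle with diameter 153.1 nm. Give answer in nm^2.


Radius r = 153.1/2 = 76.55 nm
Surface area SA = 4 * pi * r^2
SA = 4 * pi * (76.55)^2
SA = 73637.71 nm^2

73637.71


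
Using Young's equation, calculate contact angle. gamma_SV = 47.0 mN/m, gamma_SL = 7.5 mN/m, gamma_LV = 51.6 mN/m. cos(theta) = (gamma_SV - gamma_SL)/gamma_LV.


cos(theta) = (gamma_SV - gamma_SL) / gamma_LV
cos(theta) = (47.0 - 7.5) / 51.6
cos(theta) = 0.765504
theta = arccos(0.765504) = 40.05 degrees

40.05


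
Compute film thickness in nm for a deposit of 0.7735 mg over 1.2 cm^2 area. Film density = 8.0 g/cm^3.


Convert: m = 0.7735 mg = 7.7350e-07 kg, A = 1.2 cm^2 = 1.2000e-04 m^2, rho = 8.0 g/cm^3 = 8000 kg/m^3
t = m / (A * rho)
t = 7.7350e-07 / (1.2000e-04 * 8000)
t = 8.0573e-07 m = 805.7 nm

805.7


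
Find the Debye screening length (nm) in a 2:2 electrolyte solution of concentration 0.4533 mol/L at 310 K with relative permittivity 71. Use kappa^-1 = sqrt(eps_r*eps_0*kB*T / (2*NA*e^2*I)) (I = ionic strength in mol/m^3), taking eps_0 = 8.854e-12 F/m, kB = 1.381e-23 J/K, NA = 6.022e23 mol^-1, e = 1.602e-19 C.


Ionic strength I = 0.4533 * 2^2 * 1000 = 1813.2 mol/m^3
kappa^-1 = sqrt(71 * 8.854e-12 * 1.381e-23 * 310 / (2 * 6.022e23 * (1.602e-19)^2 * 1813.2))
kappa^-1 = 0.219 nm

0.219


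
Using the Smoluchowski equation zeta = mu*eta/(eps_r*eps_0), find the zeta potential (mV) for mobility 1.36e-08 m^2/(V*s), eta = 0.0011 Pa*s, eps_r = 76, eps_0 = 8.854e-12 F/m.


Smoluchowski equation: zeta = mu * eta / (eps_r * eps_0)
zeta = 1.36e-08 * 0.0011 / (76 * 8.854e-12)
zeta = 0.022232 V = 22.23 mV

22.23


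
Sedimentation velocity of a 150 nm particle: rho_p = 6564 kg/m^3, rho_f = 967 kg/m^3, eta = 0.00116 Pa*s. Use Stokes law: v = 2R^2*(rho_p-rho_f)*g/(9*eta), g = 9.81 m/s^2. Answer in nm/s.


Radius R = 150/2 nm = 7.5e-08 m
Density difference = 6564 - 967 = 5597 kg/m^3
v = 2 * R^2 * (rho_p - rho_f) * g / (9 * eta)
v = 2 * (7.5e-08)^2 * 5597 * 9.81 / (9 * 0.00116)
v = 5.91666e-08 m/s = 59.1666 nm/s

59.1666


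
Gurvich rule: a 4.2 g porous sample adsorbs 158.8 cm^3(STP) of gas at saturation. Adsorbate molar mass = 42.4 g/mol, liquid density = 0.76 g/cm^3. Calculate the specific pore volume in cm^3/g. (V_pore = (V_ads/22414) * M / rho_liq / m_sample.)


Moles adsorbed n = V_ads / 22414 = 158.8 / 22414 = 7.084858e-03 mol
Liquid volume V_liq = n * M / rho_liq = 7.084858e-03 * 42.4 / 0.76 = 0.39526 cm^3
Specific pore volume V_pore = V_liq / m_sample = 0.39526 / 4.2
V_pore = 0.0941 cm^3/g

0.0941


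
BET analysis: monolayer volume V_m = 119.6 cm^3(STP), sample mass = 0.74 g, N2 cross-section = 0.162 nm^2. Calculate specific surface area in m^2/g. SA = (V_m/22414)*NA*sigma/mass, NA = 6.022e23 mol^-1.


Number of moles in monolayer = V_m / 22414 = 119.6 / 22414 = 0.00533595
Number of molecules = moles * NA = 0.00533595 * 6.022e23
SA = molecules * sigma / mass
SA = (119.6 / 22414) * 6.022e23 * 0.162e-18 / 0.74
SA = 703.5 m^2/g

703.5


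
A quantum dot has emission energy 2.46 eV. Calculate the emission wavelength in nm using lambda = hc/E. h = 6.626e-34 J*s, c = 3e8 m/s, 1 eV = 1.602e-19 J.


Convert energy: E = 2.46 eV = 2.46 * 1.602e-19 = 3.94092e-19 J
lambda = h*c / E = 6.626e-34 * 3e8 / 3.94092e-19
lambda = 5.044e-07 m = 504.4 nm

504.4


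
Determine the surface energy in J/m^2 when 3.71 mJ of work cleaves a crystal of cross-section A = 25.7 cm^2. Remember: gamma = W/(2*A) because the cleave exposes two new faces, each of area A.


Convert: A = 25.7 cm^2 = 0.00257 m^2, W = 3.71 mJ = 0.00371 J
Cleaving exposes two faces of area A, so total new surface = 2*A and gamma = W / (2*A)
gamma = 0.00371 / (2 * 0.00257)
gamma = 0.722 J/m^2

0.722


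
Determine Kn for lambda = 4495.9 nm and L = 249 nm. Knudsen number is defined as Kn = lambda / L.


Knudsen number Kn = lambda / L
Kn = 4495.9 / 249
Kn = 18.0558

18.0558


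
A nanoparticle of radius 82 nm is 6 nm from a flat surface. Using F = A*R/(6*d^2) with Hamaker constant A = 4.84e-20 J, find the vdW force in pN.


Convert to SI: R = 82 nm = 8.2e-08 m, d = 6 nm = 6e-09 m
F = A * R / (6 * d^2)
F = 4.84e-20 * 8.2e-08 / (6 * (6e-09)^2)
F = 1.83741e-11 N = 18.374 pN

18.374


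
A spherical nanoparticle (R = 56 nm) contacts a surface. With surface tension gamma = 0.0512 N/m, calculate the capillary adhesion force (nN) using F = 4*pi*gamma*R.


Convert radius: R = 56 nm = 5.6e-08 m
F = 4 * pi * gamma * R
F = 4 * pi * 0.0512 * 5.6e-08
F = 3.60303e-08 N = 36.0303 nN

36.0303


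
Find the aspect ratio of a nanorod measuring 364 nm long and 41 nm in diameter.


Aspect ratio AR = length / diameter
AR = 364 / 41
AR = 8.88

8.88


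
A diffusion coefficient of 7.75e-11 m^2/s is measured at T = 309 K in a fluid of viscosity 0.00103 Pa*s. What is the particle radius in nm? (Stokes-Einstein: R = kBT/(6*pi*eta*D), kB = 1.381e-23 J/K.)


Stokes-Einstein: R = kB*T / (6*pi*eta*D)
R = 1.381e-23 * 309 / (6 * pi * 0.00103 * 7.75e-11)
R = 2.83604e-09 m = 2.84 nm

2.84


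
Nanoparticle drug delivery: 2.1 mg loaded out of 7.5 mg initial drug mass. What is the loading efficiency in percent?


Drug loading efficiency = (drug loaded / drug initial) * 100
DLE = 2.1 / 7.5 * 100
DLE = 0.28 * 100
DLE = 28.0%

28.0


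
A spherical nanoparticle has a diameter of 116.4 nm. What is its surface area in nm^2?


Radius r = 116.4/2 = 58.2 nm
Surface area SA = 4 * pi * r^2
SA = 4 * pi * (58.2)^2
SA = 42565.31 nm^2

42565.31


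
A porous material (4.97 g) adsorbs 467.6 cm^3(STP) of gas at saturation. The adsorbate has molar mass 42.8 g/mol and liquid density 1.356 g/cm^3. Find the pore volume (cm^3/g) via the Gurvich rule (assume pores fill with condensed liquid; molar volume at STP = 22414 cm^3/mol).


Moles adsorbed n = V_ads / 22414 = 467.6 / 22414 = 2.086196e-02 mol
Liquid volume V_liq = n * M / rho_liq = 2.086196e-02 * 42.8 / 1.356 = 0.65847 cm^3
Specific pore volume V_pore = V_liq / m_sample = 0.65847 / 4.97
V_pore = 0.1325 cm^3/g

0.1325


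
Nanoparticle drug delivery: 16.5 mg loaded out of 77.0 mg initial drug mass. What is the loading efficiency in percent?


Drug loading efficiency = (drug loaded / drug initial) * 100
DLE = 16.5 / 77.0 * 100
DLE = 0.2143 * 100
DLE = 21.43%

21.43


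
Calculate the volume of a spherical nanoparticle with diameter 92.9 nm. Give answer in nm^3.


Radius r = 92.9/2 = 46.45 nm
Volume V = (4/3) * pi * r^3
V = (4/3) * pi * (46.45)^3
V = 419803.22 nm^3

419803.22


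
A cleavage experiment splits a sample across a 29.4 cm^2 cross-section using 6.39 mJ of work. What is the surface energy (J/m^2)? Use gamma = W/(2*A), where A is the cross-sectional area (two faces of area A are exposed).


Convert: A = 29.4 cm^2 = 0.00294 m^2, W = 6.39 mJ = 0.00639 J
Cleaving exposes two faces of area A, so total new surface = 2*A and gamma = W / (2*A)
gamma = 0.00639 / (2 * 0.00294)
gamma = 1.087 J/m^2

1.087


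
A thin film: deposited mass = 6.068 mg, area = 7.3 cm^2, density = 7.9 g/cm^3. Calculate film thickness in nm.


Convert: m = 6.068 mg = 6.0680e-06 kg, A = 7.3 cm^2 = 7.3000e-04 m^2, rho = 7.9 g/cm^3 = 7900 kg/m^3
t = m / (A * rho)
t = 6.0680e-06 / (7.3000e-04 * 7900)
t = 1.0522e-06 m = 1052.2 nm

1052.2


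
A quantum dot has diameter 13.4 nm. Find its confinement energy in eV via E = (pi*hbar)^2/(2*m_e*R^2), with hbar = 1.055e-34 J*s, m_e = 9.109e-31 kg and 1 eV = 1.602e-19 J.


Radius R = 13.4/2 = 6.7 nm = 6.7e-09 m
E = (pi * 1.055e-34)^2 / (2 * 9.109e-31 * (6.7e-09)^2)
E(J) = 1.34324e-21
E = E(J) / 1.602e-19 = 0.0084 eV

0.0084


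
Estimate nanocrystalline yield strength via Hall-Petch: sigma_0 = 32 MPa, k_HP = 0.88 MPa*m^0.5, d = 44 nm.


d = 44 nm = 4.4e-08 m
sqrt(d) = 0.0002097618
Hall-Petch contribution = k / sqrt(d) = 0.88 / 0.0002097618 = 4195.2 MPa
sigma = sigma_0 + k/sqrt(d) = 32 + 4195.2 = 4227.2 MPa

4227.2


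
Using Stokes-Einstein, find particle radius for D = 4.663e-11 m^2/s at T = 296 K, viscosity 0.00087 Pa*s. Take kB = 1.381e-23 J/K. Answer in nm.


Stokes-Einstein: R = kB*T / (6*pi*eta*D)
R = 1.381e-23 * 296 / (6 * pi * 0.00087 * 4.663e-11)
R = 5.34564e-09 m = 5.35 nm

5.35


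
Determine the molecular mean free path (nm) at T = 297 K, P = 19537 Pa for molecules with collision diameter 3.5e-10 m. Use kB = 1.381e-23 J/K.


Mean free path: lambda = kB*T / (sqrt(2) * pi * d^2 * P)
lambda = 1.381e-23 * 297 / (sqrt(2) * pi * (3.5e-10)^2 * 19537)
lambda = 3.85737e-07 m
lambda = 385.74 nm

385.74


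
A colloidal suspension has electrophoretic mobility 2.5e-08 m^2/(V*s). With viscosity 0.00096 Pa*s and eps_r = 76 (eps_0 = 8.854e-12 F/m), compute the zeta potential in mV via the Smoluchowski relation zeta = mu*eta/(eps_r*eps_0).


Smoluchowski equation: zeta = mu * eta / (eps_r * eps_0)
zeta = 2.5e-08 * 0.00096 / (76 * 8.854e-12)
zeta = 0.035666 V = 35.67 mV

35.67


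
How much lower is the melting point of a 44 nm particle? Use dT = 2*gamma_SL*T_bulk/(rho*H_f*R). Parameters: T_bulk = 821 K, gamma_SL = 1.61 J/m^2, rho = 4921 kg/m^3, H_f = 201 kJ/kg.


Radius R = 44/2 = 22 nm = 2.2e-08 m
Convert H_f = 201 kJ/kg = 201000 J/kg
dT = 2 * gamma_SL * T_bulk / (rho * H_f * R)
dT = 2 * 1.61 * 821 / (4921 * 201000 * 2.2e-08)
dT = 121.5 K

121.5


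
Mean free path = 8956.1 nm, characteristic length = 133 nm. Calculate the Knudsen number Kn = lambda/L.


Knudsen number Kn = lambda / L
Kn = 8956.1 / 133
Kn = 67.3391

67.3391


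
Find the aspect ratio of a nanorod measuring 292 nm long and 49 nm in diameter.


Aspect ratio AR = length / diameter
AR = 292 / 49
AR = 5.96

5.96


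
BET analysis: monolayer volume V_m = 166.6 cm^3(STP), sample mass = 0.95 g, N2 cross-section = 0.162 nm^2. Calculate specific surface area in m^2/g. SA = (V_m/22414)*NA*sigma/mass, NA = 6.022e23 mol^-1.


Number of moles in monolayer = V_m / 22414 = 166.6 / 22414 = 0.00743285
Number of molecules = moles * NA = 0.00743285 * 6.022e23
SA = molecules * sigma / mass
SA = (166.6 / 22414) * 6.022e23 * 0.162e-18 / 0.95
SA = 763.3 m^2/g

763.3


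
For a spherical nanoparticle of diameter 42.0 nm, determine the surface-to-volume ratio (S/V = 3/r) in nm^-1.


Radius r = 42.0/2 = 21 nm
S/V = 3 / r = 3 / 21
S/V = 0.1429 nm^-1

0.1429


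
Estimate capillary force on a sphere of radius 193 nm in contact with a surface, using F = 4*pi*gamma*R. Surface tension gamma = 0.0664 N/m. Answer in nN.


Convert radius: R = 193 nm = 1.93e-07 m
F = 4 * pi * gamma * R
F = 4 * pi * 0.0664 * 1.93e-07
F = 1.61041e-07 N = 161.0406 nN

161.0406


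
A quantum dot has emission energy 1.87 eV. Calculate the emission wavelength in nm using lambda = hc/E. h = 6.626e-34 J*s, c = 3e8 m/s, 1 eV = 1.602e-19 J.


Convert energy: E = 1.87 eV = 1.87 * 1.602e-19 = 2.99574e-19 J
lambda = h*c / E = 6.626e-34 * 3e8 / 2.99574e-19
lambda = 6.63542e-07 m = 663.5 nm

663.5


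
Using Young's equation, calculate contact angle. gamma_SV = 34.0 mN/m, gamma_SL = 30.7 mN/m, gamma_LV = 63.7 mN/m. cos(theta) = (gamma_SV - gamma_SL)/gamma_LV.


cos(theta) = (gamma_SV - gamma_SL) / gamma_LV
cos(theta) = (34.0 - 30.7) / 63.7
cos(theta) = 0.051805
theta = arccos(0.051805) = 87.03 degrees

87.03


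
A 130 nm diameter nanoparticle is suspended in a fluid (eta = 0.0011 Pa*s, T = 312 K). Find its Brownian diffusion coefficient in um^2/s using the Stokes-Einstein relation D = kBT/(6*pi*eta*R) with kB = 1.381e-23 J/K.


Radius R = 130/2 = 65 nm = 6.5e-08 m
D = kB*T / (6*pi*eta*R)
D = 1.381e-23 * 312 / (6 * pi * 0.0011 * 6.5e-08)
D = 3.19699e-12 m^2/s = 3.197 um^2/s

3.197


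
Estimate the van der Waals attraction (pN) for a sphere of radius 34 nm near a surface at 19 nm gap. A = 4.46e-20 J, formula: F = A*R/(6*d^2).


Convert to SI: R = 34 nm = 3.4e-08 m, d = 19 nm = 1.9e-08 m
F = A * R / (6 * d^2)
F = 4.46e-20 * 3.4e-08 / (6 * (1.9e-08)^2)
F = 7.00092e-13 N = 0.7 pN

0.7


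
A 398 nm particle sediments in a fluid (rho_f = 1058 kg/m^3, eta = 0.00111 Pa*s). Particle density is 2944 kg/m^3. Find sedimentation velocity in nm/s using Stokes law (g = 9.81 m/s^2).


Radius R = 398/2 nm = 1.99e-07 m
Density difference = 2944 - 1058 = 1886 kg/m^3
v = 2 * R^2 * (rho_p - rho_f) * g / (9 * eta)
v = 2 * (1.99e-07)^2 * 1886 * 9.81 / (9 * 0.00111)
v = 1.46684e-07 m/s = 146.6835 nm/s

146.6835


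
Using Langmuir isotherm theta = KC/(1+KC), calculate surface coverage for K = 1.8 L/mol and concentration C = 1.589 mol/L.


Langmuir isotherm: theta = K*C / (1 + K*C)
K*C = 1.8 * 1.589 = 2.8602
theta = 2.8602 / (1 + 2.8602) = 2.8602 / 3.8602
theta = 0.7409

0.7409


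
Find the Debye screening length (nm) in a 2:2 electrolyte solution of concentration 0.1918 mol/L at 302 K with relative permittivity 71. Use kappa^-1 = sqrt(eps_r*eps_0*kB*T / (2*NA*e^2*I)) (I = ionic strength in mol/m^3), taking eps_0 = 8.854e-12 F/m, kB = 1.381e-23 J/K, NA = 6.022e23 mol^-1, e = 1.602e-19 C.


Ionic strength I = 0.1918 * 2^2 * 1000 = 767.2 mol/m^3
kappa^-1 = sqrt(71 * 8.854e-12 * 1.381e-23 * 302 / (2 * 6.022e23 * (1.602e-19)^2 * 767.2))
kappa^-1 = 0.333 nm

0.333


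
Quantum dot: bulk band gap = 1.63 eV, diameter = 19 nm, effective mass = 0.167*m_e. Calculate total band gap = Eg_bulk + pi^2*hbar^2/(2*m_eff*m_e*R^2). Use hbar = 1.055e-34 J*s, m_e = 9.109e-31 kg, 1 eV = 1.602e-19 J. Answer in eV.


Radius R = 19/2 nm = 9.5e-09 m
Confinement energy dE = pi^2 * hbar^2 / (2 * m_eff * m_e * R^2)
dE = pi^2 * (1.055e-34)^2 / (2 * 0.167 * 9.109e-31 * (9.5e-09)^2) J, divided by 1.602e-19 J/eV
dE = 0.025 eV
Total band gap = E_g(bulk) + dE = 1.63 + 0.025 = 1.655 eV

1.655


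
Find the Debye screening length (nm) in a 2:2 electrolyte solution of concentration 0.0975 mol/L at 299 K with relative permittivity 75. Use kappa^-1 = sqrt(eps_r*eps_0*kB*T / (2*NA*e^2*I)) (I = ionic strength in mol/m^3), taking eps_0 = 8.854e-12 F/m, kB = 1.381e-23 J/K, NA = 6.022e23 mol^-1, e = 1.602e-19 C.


Ionic strength I = 0.0975 * 2^2 * 1000 = 390 mol/m^3
kappa^-1 = sqrt(75 * 8.854e-12 * 1.381e-23 * 299 / (2 * 6.022e23 * (1.602e-19)^2 * 390))
kappa^-1 = 0.477 nm

0.477


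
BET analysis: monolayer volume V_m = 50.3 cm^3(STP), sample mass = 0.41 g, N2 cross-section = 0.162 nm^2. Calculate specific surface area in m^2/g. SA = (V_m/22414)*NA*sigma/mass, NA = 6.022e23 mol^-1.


Number of moles in monolayer = V_m / 22414 = 50.3 / 22414 = 0.00224413
Number of molecules = moles * NA = 0.00224413 * 6.022e23
SA = molecules * sigma / mass
SA = (50.3 / 22414) * 6.022e23 * 0.162e-18 / 0.41
SA = 534.0 m^2/g

534.0


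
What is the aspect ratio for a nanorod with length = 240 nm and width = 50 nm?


Aspect ratio AR = length / diameter
AR = 240 / 50
AR = 4.8

4.8


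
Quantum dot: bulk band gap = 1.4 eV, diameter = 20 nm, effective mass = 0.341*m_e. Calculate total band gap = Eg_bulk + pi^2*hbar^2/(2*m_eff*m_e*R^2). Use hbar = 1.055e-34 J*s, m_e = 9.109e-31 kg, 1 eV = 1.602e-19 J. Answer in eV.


Radius R = 20/2 nm = 1e-08 m
Confinement energy dE = pi^2 * hbar^2 / (2 * m_eff * m_e * R^2)
dE = pi^2 * (1.055e-34)^2 / (2 * 0.341 * 9.109e-31 * (1e-08)^2) J, divided by 1.602e-19 J/eV
dE = 0.011 eV
Total band gap = E_g(bulk) + dE = 1.4 + 0.011 = 1.411 eV

1.411


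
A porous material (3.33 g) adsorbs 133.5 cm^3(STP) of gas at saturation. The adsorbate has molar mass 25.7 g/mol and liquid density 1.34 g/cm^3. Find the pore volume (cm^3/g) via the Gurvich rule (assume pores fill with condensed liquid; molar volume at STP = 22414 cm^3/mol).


Moles adsorbed n = V_ads / 22414 = 133.5 / 22414 = 5.956099e-03 mol
Liquid volume V_liq = n * M / rho_liq = 5.956099e-03 * 25.7 / 1.34 = 0.11423 cm^3
Specific pore volume V_pore = V_liq / m_sample = 0.11423 / 3.33
V_pore = 0.0343 cm^3/g

0.0343


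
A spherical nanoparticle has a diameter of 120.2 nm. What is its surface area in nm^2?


Radius r = 120.2/2 = 60.1 nm
Surface area SA = 4 * pi * r^2
SA = 4 * pi * (60.1)^2
SA = 45389.86 nm^2

45389.86


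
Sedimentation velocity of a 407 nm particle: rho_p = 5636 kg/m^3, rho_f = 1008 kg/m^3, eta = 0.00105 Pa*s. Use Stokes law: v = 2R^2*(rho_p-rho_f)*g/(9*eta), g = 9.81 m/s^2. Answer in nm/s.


Radius R = 407/2 nm = 2.035e-07 m
Density difference = 5636 - 1008 = 4628 kg/m^3
v = 2 * R^2 * (rho_p - rho_f) * g / (9 * eta)
v = 2 * (2.035e-07)^2 * 4628 * 9.81 / (9 * 0.00105)
v = 3.97914e-07 m/s = 397.9141 nm/s

397.9141


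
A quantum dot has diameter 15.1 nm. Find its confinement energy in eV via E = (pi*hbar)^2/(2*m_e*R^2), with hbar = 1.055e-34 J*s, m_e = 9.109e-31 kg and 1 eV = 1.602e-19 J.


Radius R = 15.1/2 = 7.55 nm = 7.55e-09 m
E = (pi * 1.055e-34)^2 / (2 * 9.109e-31 * (7.55e-09)^2)
E(J) = 1.05782e-21
E = E(J) / 1.602e-19 = 0.0066 eV

0.0066


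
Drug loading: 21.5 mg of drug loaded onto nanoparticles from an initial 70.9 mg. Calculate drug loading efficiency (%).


Drug loading efficiency = (drug loaded / drug initial) * 100
DLE = 21.5 / 70.9 * 100
DLE = 0.3032 * 100
DLE = 30.32%

30.32


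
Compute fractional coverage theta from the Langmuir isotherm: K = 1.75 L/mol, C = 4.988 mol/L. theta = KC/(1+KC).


Langmuir isotherm: theta = K*C / (1 + K*C)
K*C = 1.75 * 4.988 = 8.729
theta = 8.729 / (1 + 8.729) = 8.729 / 9.729
theta = 0.8972

0.8972


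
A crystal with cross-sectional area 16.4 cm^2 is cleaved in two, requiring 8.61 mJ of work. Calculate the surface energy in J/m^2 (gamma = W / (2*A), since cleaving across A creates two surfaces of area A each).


Convert: A = 16.4 cm^2 = 0.00164 m^2, W = 8.61 mJ = 0.00861 J
Cleaving exposes two faces of area A, so total new surface = 2*A and gamma = W / (2*A)
gamma = 0.00861 / (2 * 0.00164)
gamma = 2.625 J/m^2

2.625


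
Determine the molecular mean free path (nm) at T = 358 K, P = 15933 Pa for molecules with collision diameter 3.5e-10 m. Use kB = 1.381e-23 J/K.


Mean free path: lambda = kB*T / (sqrt(2) * pi * d^2 * P)
lambda = 1.381e-23 * 358 / (sqrt(2) * pi * (3.5e-10)^2 * 15933)
lambda = 5.70136e-07 m
lambda = 570.14 nm

570.14


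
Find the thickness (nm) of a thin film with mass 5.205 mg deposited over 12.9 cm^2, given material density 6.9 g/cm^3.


Convert: m = 5.205 mg = 5.2050e-06 kg, A = 12.9 cm^2 = 1.2900e-03 m^2, rho = 6.9 g/cm^3 = 6900 kg/m^3
t = m / (A * rho)
t = 5.2050e-06 / (1.2900e-03 * 6900)
t = 5.8477e-07 m = 584.8 nm

584.8


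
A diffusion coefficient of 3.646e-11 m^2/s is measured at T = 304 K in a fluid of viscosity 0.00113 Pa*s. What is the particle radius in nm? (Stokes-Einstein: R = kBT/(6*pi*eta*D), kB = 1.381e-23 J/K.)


Stokes-Einstein: R = kB*T / (6*pi*eta*D)
R = 1.381e-23 * 304 / (6 * pi * 0.00113 * 3.646e-11)
R = 5.40594e-09 m = 5.41 nm

5.41


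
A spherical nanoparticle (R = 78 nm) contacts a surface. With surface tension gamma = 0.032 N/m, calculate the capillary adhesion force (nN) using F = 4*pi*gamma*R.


Convert radius: R = 78 nm = 7.8e-08 m
F = 4 * pi * gamma * R
F = 4 * pi * 0.032 * 7.8e-08
F = 3.13657e-08 N = 31.3657 nN

31.3657


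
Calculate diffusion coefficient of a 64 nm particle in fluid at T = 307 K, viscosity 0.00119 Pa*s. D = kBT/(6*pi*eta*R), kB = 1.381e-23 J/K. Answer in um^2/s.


Radius R = 64/2 = 32 nm = 3.2e-08 m
D = kB*T / (6*pi*eta*R)
D = 1.381e-23 * 307 / (6 * pi * 0.00119 * 3.2e-08)
D = 5.90655e-12 m^2/s = 5.907 um^2/s

5.907


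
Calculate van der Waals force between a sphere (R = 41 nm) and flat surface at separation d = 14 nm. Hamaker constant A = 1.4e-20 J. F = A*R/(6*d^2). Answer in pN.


Convert to SI: R = 41 nm = 4.1e-08 m, d = 14 nm = 1.4e-08 m
F = A * R / (6 * d^2)
F = 1.4e-20 * 4.1e-08 / (6 * (1.4e-08)^2)
F = 4.88095e-13 N = 0.488 pN

0.488


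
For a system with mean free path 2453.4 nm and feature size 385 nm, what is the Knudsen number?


Knudsen number Kn = lambda / L
Kn = 2453.4 / 385
Kn = 6.3725

6.3725


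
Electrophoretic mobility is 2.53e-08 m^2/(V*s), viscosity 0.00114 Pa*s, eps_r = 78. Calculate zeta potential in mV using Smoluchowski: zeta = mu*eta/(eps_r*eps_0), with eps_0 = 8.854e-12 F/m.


Smoluchowski equation: zeta = mu * eta / (eps_r * eps_0)
zeta = 2.53e-08 * 0.00114 / (78 * 8.854e-12)
zeta = 0.041763 V = 41.76 mV

41.76


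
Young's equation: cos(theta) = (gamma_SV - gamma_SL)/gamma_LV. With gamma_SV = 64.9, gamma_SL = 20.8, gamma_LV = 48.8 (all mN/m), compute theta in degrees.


cos(theta) = (gamma_SV - gamma_SL) / gamma_LV
cos(theta) = (64.9 - 20.8) / 48.8
cos(theta) = 0.903689
theta = arccos(0.903689) = 25.35 degrees

25.35


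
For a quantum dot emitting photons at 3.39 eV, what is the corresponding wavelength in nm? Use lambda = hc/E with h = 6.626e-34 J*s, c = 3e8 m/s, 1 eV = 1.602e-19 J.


Convert energy: E = 3.39 eV = 3.39 * 1.602e-19 = 5.43078e-19 J
lambda = h*c / E = 6.626e-34 * 3e8 / 5.43078e-19
lambda = 3.66025e-07 m = 366.0 nm

366.0


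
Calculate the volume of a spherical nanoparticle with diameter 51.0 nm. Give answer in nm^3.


Radius r = 51.0/2 = 25.5 nm
Volume V = (4/3) * pi * r^3
V = (4/3) * pi * (25.5)^3
V = 69455.9 nm^3

69455.9


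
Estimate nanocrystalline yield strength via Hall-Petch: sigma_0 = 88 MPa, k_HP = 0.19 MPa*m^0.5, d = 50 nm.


d = 50 nm = 5e-08 m
sqrt(d) = 0.0002236068
Hall-Petch contribution = k / sqrt(d) = 0.19 / 0.0002236068 = 849.7 MPa
sigma = sigma_0 + k/sqrt(d) = 88 + 849.7 = 937.7 MPa

937.7


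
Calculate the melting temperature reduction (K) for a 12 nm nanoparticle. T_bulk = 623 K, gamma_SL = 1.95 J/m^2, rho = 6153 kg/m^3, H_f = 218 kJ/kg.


Radius R = 12/2 = 6 nm = 6e-09 m
Convert H_f = 218 kJ/kg = 218000 J/kg
dT = 2 * gamma_SL * T_bulk / (rho * H_f * R)
dT = 2 * 1.95 * 623 / (6153 * 218000 * 6e-09)
dT = 301.9 K

301.9


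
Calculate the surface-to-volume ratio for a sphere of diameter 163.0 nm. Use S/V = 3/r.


Radius r = 163.0/2 = 81.5 nm
S/V = 3 / r = 3 / 81.5
S/V = 0.0368 nm^-1

0.0368


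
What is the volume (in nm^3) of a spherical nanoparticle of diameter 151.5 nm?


Radius r = 151.5/2 = 75.75 nm
Volume V = (4/3) * pi * r^3
V = (4/3) * pi * (75.75)^3
V = 1820692.15 nm^3

1820692.15


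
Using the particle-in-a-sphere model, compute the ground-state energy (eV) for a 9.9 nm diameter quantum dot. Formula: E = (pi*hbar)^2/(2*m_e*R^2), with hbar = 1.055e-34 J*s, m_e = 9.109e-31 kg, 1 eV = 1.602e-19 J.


Radius R = 9.9/2 = 4.95 nm = 4.95e-09 m
E = (pi * 1.055e-34)^2 / (2 * 9.109e-31 * (4.95e-09)^2)
E(J) = 2.4609e-21
E = E(J) / 1.602e-19 = 0.0154 eV

0.0154


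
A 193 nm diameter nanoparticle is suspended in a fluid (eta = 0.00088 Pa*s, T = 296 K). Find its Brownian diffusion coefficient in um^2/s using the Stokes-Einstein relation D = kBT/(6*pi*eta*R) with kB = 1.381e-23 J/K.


Radius R = 193/2 = 96.5 nm = 9.65e-08 m
D = kB*T / (6*pi*eta*R)
D = 1.381e-23 * 296 / (6 * pi * 0.00088 * 9.65e-08)
D = 2.55373e-12 m^2/s = 2.554 um^2/s

2.554


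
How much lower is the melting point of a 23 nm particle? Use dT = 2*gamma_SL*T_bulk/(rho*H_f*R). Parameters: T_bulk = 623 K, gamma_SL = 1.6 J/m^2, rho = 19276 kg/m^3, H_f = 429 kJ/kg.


Radius R = 23/2 = 11.5 nm = 1.15e-08 m
Convert H_f = 429 kJ/kg = 429000 J/kg
dT = 2 * gamma_SL * T_bulk / (rho * H_f * R)
dT = 2 * 1.6 * 623 / (19276 * 429000 * 1.15e-08)
dT = 21.0 K

21.0


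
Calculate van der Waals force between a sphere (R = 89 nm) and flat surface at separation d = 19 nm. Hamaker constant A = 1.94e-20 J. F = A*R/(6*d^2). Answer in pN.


Convert to SI: R = 89 nm = 8.9e-08 m, d = 19 nm = 1.9e-08 m
F = A * R / (6 * d^2)
F = 1.94e-20 * 8.9e-08 / (6 * (1.9e-08)^2)
F = 7.97138e-13 N = 0.797 pN

0.797


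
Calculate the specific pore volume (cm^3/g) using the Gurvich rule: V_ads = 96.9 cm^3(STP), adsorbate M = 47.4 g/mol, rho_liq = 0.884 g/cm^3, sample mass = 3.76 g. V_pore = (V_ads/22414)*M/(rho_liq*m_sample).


Moles adsorbed n = V_ads / 22414 = 96.9 / 22414 = 4.323191e-03 mol
Liquid volume V_liq = n * M / rho_liq = 4.323191e-03 * 47.4 / 0.884 = 0.23181 cm^3
Specific pore volume V_pore = V_liq / m_sample = 0.23181 / 3.76
V_pore = 0.0617 cm^3/g

0.0617


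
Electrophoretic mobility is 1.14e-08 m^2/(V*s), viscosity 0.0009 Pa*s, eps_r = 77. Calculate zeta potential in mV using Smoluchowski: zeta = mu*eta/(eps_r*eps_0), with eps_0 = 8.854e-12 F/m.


Smoluchowski equation: zeta = mu * eta / (eps_r * eps_0)
zeta = 1.14e-08 * 0.0009 / (77 * 8.854e-12)
zeta = 0.015049 V = 15.05 mV

15.05


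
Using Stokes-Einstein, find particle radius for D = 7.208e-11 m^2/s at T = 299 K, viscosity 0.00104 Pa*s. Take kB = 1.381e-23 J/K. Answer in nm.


Stokes-Einstein: R = kB*T / (6*pi*eta*D)
R = 1.381e-23 * 299 / (6 * pi * 0.00104 * 7.208e-11)
R = 2.92224e-09 m = 2.92 nm

2.92


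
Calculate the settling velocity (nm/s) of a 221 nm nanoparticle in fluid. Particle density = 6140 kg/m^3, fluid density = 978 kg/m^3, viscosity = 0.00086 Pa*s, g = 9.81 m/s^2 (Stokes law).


Radius R = 221/2 nm = 1.105e-07 m
Density difference = 6140 - 978 = 5162 kg/m^3
v = 2 * R^2 * (rho_p - rho_f) * g / (9 * eta)
v = 2 * (1.105e-07)^2 * 5162 * 9.81 / (9 * 0.00086)
v = 1.59772e-07 m/s = 159.772 nm/s

159.772


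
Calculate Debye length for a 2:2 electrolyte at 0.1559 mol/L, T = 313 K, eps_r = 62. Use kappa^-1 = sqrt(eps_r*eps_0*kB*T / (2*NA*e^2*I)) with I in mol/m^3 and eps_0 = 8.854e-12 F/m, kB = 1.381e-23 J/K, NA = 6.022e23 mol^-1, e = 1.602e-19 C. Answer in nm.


Ionic strength I = 0.1559 * 2^2 * 1000 = 623.6 mol/m^3
kappa^-1 = sqrt(62 * 8.854e-12 * 1.381e-23 * 313 / (2 * 6.022e23 * (1.602e-19)^2 * 623.6))
kappa^-1 = 0.351 nm

0.351


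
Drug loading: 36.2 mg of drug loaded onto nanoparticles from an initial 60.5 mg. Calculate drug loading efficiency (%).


Drug loading efficiency = (drug loaded / drug initial) * 100
DLE = 36.2 / 60.5 * 100
DLE = 0.5983 * 100
DLE = 59.83%

59.83


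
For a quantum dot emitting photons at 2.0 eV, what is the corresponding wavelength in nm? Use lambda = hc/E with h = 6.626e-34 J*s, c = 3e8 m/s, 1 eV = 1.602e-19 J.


Convert energy: E = 2.0 eV = 2.0 * 1.602e-19 = 3.204e-19 J
lambda = h*c / E = 6.626e-34 * 3e8 / 3.204e-19
lambda = 6.20412e-07 m = 620.4 nm

620.4


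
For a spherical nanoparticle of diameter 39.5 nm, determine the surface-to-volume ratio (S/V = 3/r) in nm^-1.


Radius r = 39.5/2 = 19.75 nm
S/V = 3 / r = 3 / 19.75
S/V = 0.1519 nm^-1

0.1519


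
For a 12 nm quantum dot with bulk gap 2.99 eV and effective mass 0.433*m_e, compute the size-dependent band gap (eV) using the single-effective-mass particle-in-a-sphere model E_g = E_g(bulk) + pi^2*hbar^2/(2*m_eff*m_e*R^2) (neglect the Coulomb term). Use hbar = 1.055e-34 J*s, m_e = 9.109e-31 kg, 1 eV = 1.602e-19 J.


Radius R = 12/2 nm = 6e-09 m
Confinement energy dE = pi^2 * hbar^2 / (2 * m_eff * m_e * R^2)
dE = pi^2 * (1.055e-34)^2 / (2 * 0.433 * 9.109e-31 * (6e-09)^2) J, divided by 1.602e-19 J/eV
dE = 0.0241 eV
Total band gap = E_g(bulk) + dE = 2.99 + 0.0241 = 3.0141 eV

3.0141


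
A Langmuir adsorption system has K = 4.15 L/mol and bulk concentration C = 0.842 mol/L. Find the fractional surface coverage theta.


Langmuir isotherm: theta = K*C / (1 + K*C)
K*C = 4.15 * 0.842 = 3.4943
theta = 3.4943 / (1 + 3.4943) = 3.4943 / 4.4943
theta = 0.7775

0.7775


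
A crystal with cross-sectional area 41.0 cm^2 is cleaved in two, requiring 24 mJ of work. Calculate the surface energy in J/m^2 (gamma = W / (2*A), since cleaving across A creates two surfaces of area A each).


Convert: A = 41.0 cm^2 = 0.0041 m^2, W = 24 mJ = 0.024 J
Cleaving exposes two faces of area A, so total new surface = 2*A and gamma = W / (2*A)
gamma = 0.024 / (2 * 0.0041)
gamma = 2.927 J/m^2

2.927


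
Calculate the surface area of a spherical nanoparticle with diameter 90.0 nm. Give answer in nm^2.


Radius r = 90.0/2 = 45 nm
Surface area SA = 4 * pi * r^2
SA = 4 * pi * (45)^2
SA = 25446.9 nm^2

25446.9


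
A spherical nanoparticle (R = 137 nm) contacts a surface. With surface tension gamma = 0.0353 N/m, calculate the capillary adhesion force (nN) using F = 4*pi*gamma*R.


Convert radius: R = 137 nm = 1.37e-07 m
F = 4 * pi * gamma * R
F = 4 * pi * 0.0353 * 1.37e-07
F = 6.07722e-08 N = 60.7722 nN

60.7722


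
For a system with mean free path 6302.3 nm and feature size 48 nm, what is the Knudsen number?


Knudsen number Kn = lambda / L
Kn = 6302.3 / 48
Kn = 131.2979

131.2979


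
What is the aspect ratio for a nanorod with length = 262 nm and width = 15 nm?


Aspect ratio AR = length / diameter
AR = 262 / 15
AR = 17.47

17.47


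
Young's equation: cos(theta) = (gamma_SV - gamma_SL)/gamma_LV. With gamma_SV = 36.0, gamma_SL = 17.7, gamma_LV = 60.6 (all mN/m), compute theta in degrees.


cos(theta) = (gamma_SV - gamma_SL) / gamma_LV
cos(theta) = (36.0 - 17.7) / 60.6
cos(theta) = 0.30198
theta = arccos(0.30198) = 72.42 degrees

72.42


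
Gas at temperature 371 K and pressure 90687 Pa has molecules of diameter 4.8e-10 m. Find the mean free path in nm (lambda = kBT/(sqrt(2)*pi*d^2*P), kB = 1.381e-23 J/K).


Mean free path: lambda = kB*T / (sqrt(2) * pi * d^2 * P)
lambda = 1.381e-23 * 371 / (sqrt(2) * pi * (4.8e-10)^2 * 90687)
lambda = 5.51919e-08 m
lambda = 55.19 nm

55.19


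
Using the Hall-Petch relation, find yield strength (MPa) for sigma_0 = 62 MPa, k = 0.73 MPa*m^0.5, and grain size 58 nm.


d = 58 nm = 5.8e-08 m
sqrt(d) = 0.0002408319
Hall-Petch contribution = k / sqrt(d) = 0.73 / 0.0002408319 = 3031.2 MPa
sigma = sigma_0 + k/sqrt(d) = 62 + 3031.2 = 3093.2 MPa

3093.2


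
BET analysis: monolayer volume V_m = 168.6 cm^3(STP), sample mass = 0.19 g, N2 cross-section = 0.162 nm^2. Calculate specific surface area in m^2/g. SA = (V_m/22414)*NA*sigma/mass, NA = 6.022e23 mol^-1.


Number of moles in monolayer = V_m / 22414 = 168.6 / 22414 = 0.00752208
Number of molecules = moles * NA = 0.00752208 * 6.022e23
SA = molecules * sigma / mass
SA = (168.6 / 22414) * 6.022e23 * 0.162e-18 / 0.19
SA = 3862.2 m^2/g

3862.2


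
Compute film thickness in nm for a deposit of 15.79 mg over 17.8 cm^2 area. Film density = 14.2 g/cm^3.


Convert: m = 15.79 mg = 1.5790e-05 kg, A = 17.8 cm^2 = 1.7800e-03 m^2, rho = 14.2 g/cm^3 = 14200 kg/m^3
t = m / (A * rho)
t = 1.5790e-05 / (1.7800e-03 * 14200)
t = 6.2470e-07 m = 624.7 nm

624.7


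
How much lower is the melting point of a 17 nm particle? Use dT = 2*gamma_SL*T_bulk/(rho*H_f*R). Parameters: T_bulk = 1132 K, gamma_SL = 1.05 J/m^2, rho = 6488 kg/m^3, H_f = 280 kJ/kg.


Radius R = 17/2 = 8.5 nm = 8.5e-09 m
Convert H_f = 280 kJ/kg = 280000 J/kg
dT = 2 * gamma_SL * T_bulk / (rho * H_f * R)
dT = 2 * 1.05 * 1132 / (6488 * 280000 * 8.5e-09)
dT = 153.9 K

153.9


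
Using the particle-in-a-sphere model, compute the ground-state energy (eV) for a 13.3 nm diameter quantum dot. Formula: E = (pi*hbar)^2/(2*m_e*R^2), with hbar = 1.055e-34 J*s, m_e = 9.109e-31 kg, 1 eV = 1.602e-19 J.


Radius R = 13.3/2 = 6.65 nm = 6.65e-09 m
E = (pi * 1.055e-34)^2 / (2 * 9.109e-31 * (6.65e-09)^2)
E(J) = 1.36352e-21
E = E(J) / 1.602e-19 = 0.0085 eV

0.0085


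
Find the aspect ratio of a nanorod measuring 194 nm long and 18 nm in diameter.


Aspect ratio AR = length / diameter
AR = 194 / 18
AR = 10.78

10.78


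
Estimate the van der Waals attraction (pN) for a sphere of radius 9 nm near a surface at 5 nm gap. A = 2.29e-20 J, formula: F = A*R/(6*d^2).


Convert to SI: R = 9 nm = 9e-09 m, d = 5 nm = 5e-09 m
F = A * R / (6 * d^2)
F = 2.29e-20 * 9e-09 / (6 * (5e-09)^2)
F = 1.374e-12 N = 1.374 pN

1.374


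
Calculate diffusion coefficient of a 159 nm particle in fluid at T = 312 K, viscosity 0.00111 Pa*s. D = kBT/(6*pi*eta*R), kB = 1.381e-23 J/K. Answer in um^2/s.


Radius R = 159/2 = 79.5 nm = 7.95e-08 m
D = kB*T / (6*pi*eta*R)
D = 1.381e-23 * 312 / (6 * pi * 0.00111 * 7.95e-08)
D = 2.59034e-12 m^2/s = 2.59 um^2/s

2.59


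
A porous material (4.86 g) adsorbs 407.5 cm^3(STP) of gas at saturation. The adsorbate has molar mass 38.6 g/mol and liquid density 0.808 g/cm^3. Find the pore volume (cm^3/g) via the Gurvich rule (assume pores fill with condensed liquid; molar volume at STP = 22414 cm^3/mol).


Moles adsorbed n = V_ads / 22414 = 407.5 / 22414 = 1.818060e-02 mol
Liquid volume V_liq = n * M / rho_liq = 1.818060e-02 * 38.6 / 0.808 = 0.86853 cm^3
Specific pore volume V_pore = V_liq / m_sample = 0.86853 / 4.86
V_pore = 0.1787 cm^3/g

0.1787


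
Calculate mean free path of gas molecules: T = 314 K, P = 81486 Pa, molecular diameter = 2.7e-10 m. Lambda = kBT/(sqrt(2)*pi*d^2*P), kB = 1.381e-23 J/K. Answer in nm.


Mean free path: lambda = kB*T / (sqrt(2) * pi * d^2 * P)
lambda = 1.381e-23 * 314 / (sqrt(2) * pi * (2.7e-10)^2 * 81486)
lambda = 1.64304e-07 m
lambda = 164.3 nm

164.3


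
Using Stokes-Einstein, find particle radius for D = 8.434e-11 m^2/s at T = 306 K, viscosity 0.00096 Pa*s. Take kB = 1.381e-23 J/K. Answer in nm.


Stokes-Einstein: R = kB*T / (6*pi*eta*D)
R = 1.381e-23 * 306 / (6 * pi * 0.00096 * 8.434e-11)
R = 2.76891e-09 m = 2.77 nm

2.77


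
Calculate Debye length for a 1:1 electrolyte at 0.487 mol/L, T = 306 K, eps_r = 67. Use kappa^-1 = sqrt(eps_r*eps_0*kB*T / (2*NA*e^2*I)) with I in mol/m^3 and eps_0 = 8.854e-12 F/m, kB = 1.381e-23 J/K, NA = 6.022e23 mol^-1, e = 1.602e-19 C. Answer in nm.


Ionic strength I = 0.487 * 1^2 * 1000 = 487 mol/m^3
kappa^-1 = sqrt(67 * 8.854e-12 * 1.381e-23 * 306 / (2 * 6.022e23 * (1.602e-19)^2 * 487))
kappa^-1 = 0.408 nm

0.408


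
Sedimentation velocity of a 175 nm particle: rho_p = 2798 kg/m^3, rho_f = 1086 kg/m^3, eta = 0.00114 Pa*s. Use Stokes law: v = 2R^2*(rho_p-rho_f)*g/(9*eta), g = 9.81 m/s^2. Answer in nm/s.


Radius R = 175/2 nm = 8.75e-08 m
Density difference = 2798 - 1086 = 1712 kg/m^3
v = 2 * R^2 * (rho_p - rho_f) * g / (9 * eta)
v = 2 * (8.75e-08)^2 * 1712 * 9.81 / (9 * 0.00114)
v = 2.50652e-08 m/s = 25.0652 nm/s

25.0652


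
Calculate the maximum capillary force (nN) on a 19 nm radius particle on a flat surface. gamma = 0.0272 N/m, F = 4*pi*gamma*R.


Convert radius: R = 19 nm = 1.9e-08 m
F = 4 * pi * gamma * R
F = 4 * pi * 0.0272 * 1.9e-08
F = 6.4943e-09 N = 6.4943 nN

6.4943


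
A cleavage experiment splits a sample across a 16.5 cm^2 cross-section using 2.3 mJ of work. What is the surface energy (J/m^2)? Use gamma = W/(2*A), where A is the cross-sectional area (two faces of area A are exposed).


Convert: A = 16.5 cm^2 = 0.00165 m^2, W = 2.3 mJ = 0.0023 J
Cleaving exposes two faces of area A, so total new surface = 2*A and gamma = W / (2*A)
gamma = 0.0023 / (2 * 0.00165)
gamma = 0.697 J/m^2

0.697


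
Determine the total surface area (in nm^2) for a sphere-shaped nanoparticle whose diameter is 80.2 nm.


Radius r = 80.2/2 = 40.1 nm
Surface area SA = 4 * pi * r^2
SA = 4 * pi * (40.1)^2
SA = 20206.85 nm^2

20206.85


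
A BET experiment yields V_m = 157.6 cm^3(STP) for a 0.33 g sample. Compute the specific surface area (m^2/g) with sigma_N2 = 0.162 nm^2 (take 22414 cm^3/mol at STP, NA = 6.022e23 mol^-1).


Number of moles in monolayer = V_m / 22414 = 157.6 / 22414 = 0.00703132
Number of molecules = moles * NA = 0.00703132 * 6.022e23
SA = molecules * sigma / mass
SA = (157.6 / 22414) * 6.022e23 * 0.162e-18 / 0.33
SA = 2078.6 m^2/g

2078.6


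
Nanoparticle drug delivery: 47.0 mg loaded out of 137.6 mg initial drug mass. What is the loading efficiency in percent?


Drug loading efficiency = (drug loaded / drug initial) * 100
DLE = 47.0 / 137.6 * 100
DLE = 0.3416 * 100
DLE = 34.16%

34.16


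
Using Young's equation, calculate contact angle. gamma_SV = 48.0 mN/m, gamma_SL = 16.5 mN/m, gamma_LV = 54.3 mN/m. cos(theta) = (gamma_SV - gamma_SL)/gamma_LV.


cos(theta) = (gamma_SV - gamma_SL) / gamma_LV
cos(theta) = (48.0 - 16.5) / 54.3
cos(theta) = 0.58011
theta = arccos(0.58011) = 54.54 degrees

54.54


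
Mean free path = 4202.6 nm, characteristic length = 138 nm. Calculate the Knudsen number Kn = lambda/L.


Knudsen number Kn = lambda / L
Kn = 4202.6 / 138
Kn = 30.4536

30.4536


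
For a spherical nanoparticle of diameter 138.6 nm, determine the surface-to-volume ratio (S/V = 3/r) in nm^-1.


Radius r = 138.6/2 = 69.3 nm
S/V = 3 / r = 3 / 69.3
S/V = 0.0433 nm^-1

0.0433


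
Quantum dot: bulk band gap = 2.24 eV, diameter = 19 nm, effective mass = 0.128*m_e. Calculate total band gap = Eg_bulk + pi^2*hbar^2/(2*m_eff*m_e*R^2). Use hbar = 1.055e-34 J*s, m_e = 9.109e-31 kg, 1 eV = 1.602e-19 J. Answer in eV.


Radius R = 19/2 nm = 9.5e-09 m
Confinement energy dE = pi^2 * hbar^2 / (2 * m_eff * m_e * R^2)
dE = pi^2 * (1.055e-34)^2 / (2 * 0.128 * 9.109e-31 * (9.5e-09)^2) J, divided by 1.602e-19 J/eV
dE = 0.0326 eV
Total band gap = E_g(bulk) + dE = 2.24 + 0.0326 = 2.2726 eV

2.2726


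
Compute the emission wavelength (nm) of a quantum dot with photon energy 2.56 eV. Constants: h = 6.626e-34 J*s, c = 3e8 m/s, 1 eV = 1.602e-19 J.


Convert energy: E = 2.56 eV = 2.56 * 1.602e-19 = 4.10112e-19 J
lambda = h*c / E = 6.626e-34 * 3e8 / 4.10112e-19
lambda = 4.84697e-07 m = 484.7 nm

484.7


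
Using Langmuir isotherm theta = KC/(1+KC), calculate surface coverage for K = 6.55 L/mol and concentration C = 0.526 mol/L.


Langmuir isotherm: theta = K*C / (1 + K*C)
K*C = 6.55 * 0.526 = 3.4453
theta = 3.4453 / (1 + 3.4453) = 3.4453 / 4.4453
theta = 0.775

0.775


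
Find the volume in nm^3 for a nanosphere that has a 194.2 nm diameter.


Radius r = 194.2/2 = 97.1 nm
Volume V = (4/3) * pi * r^3
V = (4/3) * pi * (97.1)^3
V = 3834831.61 nm^3

3834831.61


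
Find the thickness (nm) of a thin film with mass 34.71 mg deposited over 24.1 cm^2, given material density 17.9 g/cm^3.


Convert: m = 34.71 mg = 3.4710e-05 kg, A = 24.1 cm^2 = 2.4100e-03 m^2, rho = 17.9 g/cm^3 = 17900 kg/m^3
t = m / (A * rho)
t = 3.4710e-05 / (2.4100e-03 * 17900)
t = 8.0461e-07 m = 804.6 nm

804.6


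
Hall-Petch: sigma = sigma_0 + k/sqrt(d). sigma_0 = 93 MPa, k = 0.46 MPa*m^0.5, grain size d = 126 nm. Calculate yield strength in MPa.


d = 126 nm = 1.26e-07 m
sqrt(d) = 0.0003549648
Hall-Petch contribution = k / sqrt(d) = 0.46 / 0.0003549648 = 1295.9 MPa
sigma = sigma_0 + k/sqrt(d) = 93 + 1295.9 = 1388.9 MPa

1388.9


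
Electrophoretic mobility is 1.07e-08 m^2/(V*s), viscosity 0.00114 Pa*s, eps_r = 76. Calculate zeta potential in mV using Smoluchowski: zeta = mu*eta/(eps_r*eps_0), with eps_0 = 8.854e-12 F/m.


Smoluchowski equation: zeta = mu * eta / (eps_r * eps_0)
zeta = 1.07e-08 * 0.00114 / (76 * 8.854e-12)
zeta = 0.018127 V = 18.13 mV

18.13


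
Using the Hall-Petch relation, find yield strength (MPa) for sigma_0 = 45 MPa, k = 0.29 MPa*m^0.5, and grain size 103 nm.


d = 103 nm = 1.03e-07 m
sqrt(d) = 0.0003209361
Hall-Petch contribution = k / sqrt(d) = 0.29 / 0.0003209361 = 903.6 MPa
sigma = sigma_0 + k/sqrt(d) = 45 + 903.6 = 948.6 MPa

948.6


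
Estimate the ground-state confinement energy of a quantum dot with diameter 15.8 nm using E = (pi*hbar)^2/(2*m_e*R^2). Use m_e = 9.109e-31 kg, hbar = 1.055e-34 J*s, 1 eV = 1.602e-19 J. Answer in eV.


Radius R = 15.8/2 = 7.9 nm = 7.9e-09 m
E = (pi * 1.055e-34)^2 / (2 * 9.109e-31 * (7.9e-09)^2)
E(J) = 9.66162e-22
E = E(J) / 1.602e-19 = 0.006 eV

0.006
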